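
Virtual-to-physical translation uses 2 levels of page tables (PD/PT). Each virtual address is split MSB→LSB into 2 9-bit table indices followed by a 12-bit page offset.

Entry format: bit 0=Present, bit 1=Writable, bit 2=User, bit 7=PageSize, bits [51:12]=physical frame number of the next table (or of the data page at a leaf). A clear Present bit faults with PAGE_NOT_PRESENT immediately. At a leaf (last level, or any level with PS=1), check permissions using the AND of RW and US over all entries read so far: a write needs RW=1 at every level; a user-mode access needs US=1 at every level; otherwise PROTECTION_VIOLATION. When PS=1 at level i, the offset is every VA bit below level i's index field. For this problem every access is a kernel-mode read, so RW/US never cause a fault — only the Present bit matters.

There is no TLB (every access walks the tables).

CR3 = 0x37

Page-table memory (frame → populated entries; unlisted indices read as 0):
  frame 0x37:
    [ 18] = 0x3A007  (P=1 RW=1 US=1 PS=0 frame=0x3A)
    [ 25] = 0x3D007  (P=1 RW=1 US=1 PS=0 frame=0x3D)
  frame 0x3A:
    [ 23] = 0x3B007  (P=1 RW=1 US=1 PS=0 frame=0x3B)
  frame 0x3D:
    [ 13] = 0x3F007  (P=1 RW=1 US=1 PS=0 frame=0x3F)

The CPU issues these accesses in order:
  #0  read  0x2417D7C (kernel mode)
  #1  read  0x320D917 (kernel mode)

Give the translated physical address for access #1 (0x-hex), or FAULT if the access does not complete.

Per-access translation:
#0 VA=0x2417D7C (r,kernel):
  [0] read 0x37 idx=18: raw=0x3A007 flags P=1 W=1 U=1 S=0
  [1] read 0x3A idx=23: raw=0x3B007 flags P=1 W=1 U=1 S=0
  ✓ 0x3BD7C  — 2 lookups
#1 VA=0x320D917 (r,kernel):
  [0] read 0x37 idx=25: raw=0x3D007 flags P=1 W=1 U=1 S=0
  [1] read 0x3D idx=13: raw=0x3F007 flags P=1 W=1 U=1 S=0
  ✓ 0x3F917  — 2 lookups

Access #1 PA: 0x3F917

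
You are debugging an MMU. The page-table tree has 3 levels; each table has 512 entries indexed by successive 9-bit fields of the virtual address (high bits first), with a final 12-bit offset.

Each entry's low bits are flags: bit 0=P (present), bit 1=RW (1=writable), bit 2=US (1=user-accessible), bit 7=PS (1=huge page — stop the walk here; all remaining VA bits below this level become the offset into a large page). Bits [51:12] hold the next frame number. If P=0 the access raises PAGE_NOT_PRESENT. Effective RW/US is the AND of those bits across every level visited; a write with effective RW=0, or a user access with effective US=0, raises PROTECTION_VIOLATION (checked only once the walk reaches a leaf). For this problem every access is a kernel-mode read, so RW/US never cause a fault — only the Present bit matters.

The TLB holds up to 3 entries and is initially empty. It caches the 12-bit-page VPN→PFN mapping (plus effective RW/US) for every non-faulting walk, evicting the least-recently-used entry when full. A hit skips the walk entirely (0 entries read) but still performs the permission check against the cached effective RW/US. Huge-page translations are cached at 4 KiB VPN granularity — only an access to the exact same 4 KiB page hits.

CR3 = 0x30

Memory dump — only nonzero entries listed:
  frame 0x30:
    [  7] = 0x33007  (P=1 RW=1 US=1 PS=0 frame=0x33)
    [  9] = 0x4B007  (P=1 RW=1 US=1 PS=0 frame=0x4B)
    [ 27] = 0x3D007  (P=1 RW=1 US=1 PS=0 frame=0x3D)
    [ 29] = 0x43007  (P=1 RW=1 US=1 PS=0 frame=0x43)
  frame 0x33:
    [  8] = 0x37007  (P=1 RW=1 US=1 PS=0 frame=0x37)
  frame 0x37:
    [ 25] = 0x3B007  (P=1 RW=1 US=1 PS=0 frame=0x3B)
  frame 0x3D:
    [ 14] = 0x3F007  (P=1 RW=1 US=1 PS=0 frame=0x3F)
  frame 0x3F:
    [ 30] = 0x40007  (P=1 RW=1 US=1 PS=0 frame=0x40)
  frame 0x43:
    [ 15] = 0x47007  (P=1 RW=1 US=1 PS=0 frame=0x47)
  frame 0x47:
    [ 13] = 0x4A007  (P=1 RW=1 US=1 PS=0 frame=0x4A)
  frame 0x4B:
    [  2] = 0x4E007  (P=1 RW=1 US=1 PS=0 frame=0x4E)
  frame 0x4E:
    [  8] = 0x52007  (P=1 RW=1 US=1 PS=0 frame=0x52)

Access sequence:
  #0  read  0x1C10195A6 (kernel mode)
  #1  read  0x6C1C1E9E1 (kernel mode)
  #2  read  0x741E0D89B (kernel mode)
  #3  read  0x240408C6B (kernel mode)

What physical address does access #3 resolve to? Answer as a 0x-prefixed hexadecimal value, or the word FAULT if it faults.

Per-access translation:
#0 VA=0x1C10195A6 (r,kernel):
  L0 @0x30[7] → 0x33007  P=1,RW=1,US=1,PS=0
  L1 @0x33[8] → 0x37007  P=1,RW=1,US=1,PS=0
  L2 @0x37[25] → 0x3B007  P=1,RW=1,US=1,PS=0
  ⇒ phys 0x3B5A6  [3 reads]
#1 VA=0x6C1C1E9E1 (r,kernel):
  L0 @0x30[27] → 0x3D007  P=1,RW=1,US=1,PS=0
  L1 @0x3D[14] → 0x3F007  P=1,RW=1,US=1,PS=0
  L2 @0x3F[30] → 0x40007  P=1,RW=1,US=1,PS=0
  ⇒ phys 0x409E1  [3 reads]
#2 VA=0x741E0D89B (r,kernel):
  L0 @0x30[29] → 0x43007  P=1,RW=1,US=1,PS=0
  L1 @0x43[15] → 0x47007  P=1,RW=1,US=1,PS=0
  L2 @0x47[13] → 0x4A007  P=1,RW=1,US=1,PS=0
  ⇒ phys 0x4A89B  [3 reads]
#3 VA=0x240408C6B (r,kernel):
  L0 @0x30[9] → 0x4B007  P=1,RW=1,US=1,PS=0
  L1 @0x4B[2] → 0x4E007  P=1,RW=1,US=1,PS=0
  L2 @0x4E[8] → 0x52007  P=1,RW=1,US=1,PS=0
  ⇒ phys 0x52C6B  [3 reads]

Access #3 PA: 0x52C6B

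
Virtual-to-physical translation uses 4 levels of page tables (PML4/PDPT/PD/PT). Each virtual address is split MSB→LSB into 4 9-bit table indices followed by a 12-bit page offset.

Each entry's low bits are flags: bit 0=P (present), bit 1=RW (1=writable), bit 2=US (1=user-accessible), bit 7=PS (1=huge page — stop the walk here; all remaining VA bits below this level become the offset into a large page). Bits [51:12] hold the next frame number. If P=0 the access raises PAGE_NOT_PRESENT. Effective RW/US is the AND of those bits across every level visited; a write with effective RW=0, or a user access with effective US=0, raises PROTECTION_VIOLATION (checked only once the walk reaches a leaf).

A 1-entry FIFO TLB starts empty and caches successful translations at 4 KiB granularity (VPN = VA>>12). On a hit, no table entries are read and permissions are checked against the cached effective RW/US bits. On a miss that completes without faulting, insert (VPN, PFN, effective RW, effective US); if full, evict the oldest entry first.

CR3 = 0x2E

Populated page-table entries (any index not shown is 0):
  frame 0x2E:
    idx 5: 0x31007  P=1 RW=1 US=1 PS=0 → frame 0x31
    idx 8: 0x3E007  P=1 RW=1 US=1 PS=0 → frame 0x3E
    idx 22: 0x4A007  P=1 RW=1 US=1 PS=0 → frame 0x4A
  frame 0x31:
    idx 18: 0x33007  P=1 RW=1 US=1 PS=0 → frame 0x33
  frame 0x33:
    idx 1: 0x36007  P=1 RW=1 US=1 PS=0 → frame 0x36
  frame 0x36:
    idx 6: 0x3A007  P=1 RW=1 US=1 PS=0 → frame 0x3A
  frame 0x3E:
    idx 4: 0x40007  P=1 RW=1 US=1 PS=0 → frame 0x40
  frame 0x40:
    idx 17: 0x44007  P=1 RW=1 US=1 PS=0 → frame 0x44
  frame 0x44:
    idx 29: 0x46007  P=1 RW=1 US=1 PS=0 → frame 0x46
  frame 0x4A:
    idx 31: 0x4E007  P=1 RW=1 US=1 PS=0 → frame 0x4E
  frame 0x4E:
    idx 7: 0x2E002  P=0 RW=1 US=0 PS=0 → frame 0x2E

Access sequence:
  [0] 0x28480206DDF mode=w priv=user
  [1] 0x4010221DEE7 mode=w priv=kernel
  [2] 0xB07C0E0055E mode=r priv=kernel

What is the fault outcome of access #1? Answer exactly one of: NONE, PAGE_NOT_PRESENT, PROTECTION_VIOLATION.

Trace:
#0 VA=0x28480206DDF (w,user):
  L0 @0x2E[5] → 0x31007  P=1,RW=1,US=1,PS=0
  L1 @0x31[18] → 0x33007  P=1,RW=1,US=1,PS=0
  L2 @0x33[1] → 0x36007  P=1,RW=1,US=1,PS=0
  L3 @0x36[6] → 0x3A007  P=1,RW=1,US=1,PS=0
  ⇒ phys 0x3ADDF  [4 reads]
#1 VA=0x4010221DEE7 (w,kernel):
  L0 @0x2E[8] → 0x3E007  P=1,RW=1,US=1,PS=0
  L1 @0x3E[4] → 0x40007  P=1,RW=1,US=1,PS=0
  L2 @0x40[17] → 0x44007  P=1,RW=1,US=1,PS=0
  L3 @0x44[29] → 0x46007  P=1,RW=1,US=1,PS=0
  ⇒ phys 0x46EE7  [4 reads]
#2 VA=0xB07C0E0055E (r,kernel):
  L0 @0x2E[22] → 0x4A007  P=1,RW=1,US=1,PS=0
  L1 @0x4A[31] → 0x4E007  P=1,RW=1,US=1,PS=0
  L2 @0x4E[7] → 0x2E002  P=0,RW=1,US=0,PS=0
  ⇒ fault: PAGE_NOT_PRESENT  — 3 lookups

Access #1 fault: NONE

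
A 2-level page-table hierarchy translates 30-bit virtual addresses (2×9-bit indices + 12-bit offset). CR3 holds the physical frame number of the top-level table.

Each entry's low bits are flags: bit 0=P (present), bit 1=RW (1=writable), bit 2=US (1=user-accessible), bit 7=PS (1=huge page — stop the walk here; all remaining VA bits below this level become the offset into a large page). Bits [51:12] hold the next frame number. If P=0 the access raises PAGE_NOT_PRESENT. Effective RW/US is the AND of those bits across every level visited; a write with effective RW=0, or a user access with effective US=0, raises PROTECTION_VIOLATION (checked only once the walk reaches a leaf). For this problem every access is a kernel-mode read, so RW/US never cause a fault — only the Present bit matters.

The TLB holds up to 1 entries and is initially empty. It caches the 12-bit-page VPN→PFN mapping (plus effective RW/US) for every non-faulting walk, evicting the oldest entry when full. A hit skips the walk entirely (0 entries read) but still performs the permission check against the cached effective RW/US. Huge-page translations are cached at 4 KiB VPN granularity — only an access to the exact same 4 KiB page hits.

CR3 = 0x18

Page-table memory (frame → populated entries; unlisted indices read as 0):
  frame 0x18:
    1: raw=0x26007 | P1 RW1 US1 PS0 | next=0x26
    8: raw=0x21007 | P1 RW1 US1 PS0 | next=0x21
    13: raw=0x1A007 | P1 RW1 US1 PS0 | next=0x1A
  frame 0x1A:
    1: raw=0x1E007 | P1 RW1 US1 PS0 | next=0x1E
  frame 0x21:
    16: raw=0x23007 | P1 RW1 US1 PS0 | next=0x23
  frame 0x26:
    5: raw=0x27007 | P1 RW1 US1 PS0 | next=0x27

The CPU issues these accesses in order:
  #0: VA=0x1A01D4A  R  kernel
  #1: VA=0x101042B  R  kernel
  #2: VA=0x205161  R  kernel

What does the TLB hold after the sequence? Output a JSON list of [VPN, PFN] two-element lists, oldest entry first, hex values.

Walk each access:
#0 VA=0x1A01D4A (r,kernel):
  L0: frame=0x18 idx=13 entry=0x1A007 [P=1 RW=1 US=1 PS=0]
  L1: frame=0x1A idx=1 entry=0x1E007 [P=1 RW=1 US=1 PS=0]
  ⇒ phys 0x1ED4A  [2 reads]
#1 VA=0x101042B (r,kernel):
  L0: frame=0x18 idx=8 entry=0x21007 [P=1 RW=1 US=1 PS=0]
  L1: frame=0x21 idx=16 entry=0x23007 [P=1 RW=1 US=1 PS=0]
  ⇒ phys 0x2342B  [2 reads]
#2 VA=0x205161 (r,kernel):
  L0: frame=0x18 idx=1 entry=0x26007 [P=1 RW=1 US=1 PS=0]
  L1: frame=0x26 idx=5 entry=0x27007 [P=1 RW=1 US=1 PS=0]
  ⇒ phys 0x27161  [2 reads]

TLB: [["0x205", "0x27"]]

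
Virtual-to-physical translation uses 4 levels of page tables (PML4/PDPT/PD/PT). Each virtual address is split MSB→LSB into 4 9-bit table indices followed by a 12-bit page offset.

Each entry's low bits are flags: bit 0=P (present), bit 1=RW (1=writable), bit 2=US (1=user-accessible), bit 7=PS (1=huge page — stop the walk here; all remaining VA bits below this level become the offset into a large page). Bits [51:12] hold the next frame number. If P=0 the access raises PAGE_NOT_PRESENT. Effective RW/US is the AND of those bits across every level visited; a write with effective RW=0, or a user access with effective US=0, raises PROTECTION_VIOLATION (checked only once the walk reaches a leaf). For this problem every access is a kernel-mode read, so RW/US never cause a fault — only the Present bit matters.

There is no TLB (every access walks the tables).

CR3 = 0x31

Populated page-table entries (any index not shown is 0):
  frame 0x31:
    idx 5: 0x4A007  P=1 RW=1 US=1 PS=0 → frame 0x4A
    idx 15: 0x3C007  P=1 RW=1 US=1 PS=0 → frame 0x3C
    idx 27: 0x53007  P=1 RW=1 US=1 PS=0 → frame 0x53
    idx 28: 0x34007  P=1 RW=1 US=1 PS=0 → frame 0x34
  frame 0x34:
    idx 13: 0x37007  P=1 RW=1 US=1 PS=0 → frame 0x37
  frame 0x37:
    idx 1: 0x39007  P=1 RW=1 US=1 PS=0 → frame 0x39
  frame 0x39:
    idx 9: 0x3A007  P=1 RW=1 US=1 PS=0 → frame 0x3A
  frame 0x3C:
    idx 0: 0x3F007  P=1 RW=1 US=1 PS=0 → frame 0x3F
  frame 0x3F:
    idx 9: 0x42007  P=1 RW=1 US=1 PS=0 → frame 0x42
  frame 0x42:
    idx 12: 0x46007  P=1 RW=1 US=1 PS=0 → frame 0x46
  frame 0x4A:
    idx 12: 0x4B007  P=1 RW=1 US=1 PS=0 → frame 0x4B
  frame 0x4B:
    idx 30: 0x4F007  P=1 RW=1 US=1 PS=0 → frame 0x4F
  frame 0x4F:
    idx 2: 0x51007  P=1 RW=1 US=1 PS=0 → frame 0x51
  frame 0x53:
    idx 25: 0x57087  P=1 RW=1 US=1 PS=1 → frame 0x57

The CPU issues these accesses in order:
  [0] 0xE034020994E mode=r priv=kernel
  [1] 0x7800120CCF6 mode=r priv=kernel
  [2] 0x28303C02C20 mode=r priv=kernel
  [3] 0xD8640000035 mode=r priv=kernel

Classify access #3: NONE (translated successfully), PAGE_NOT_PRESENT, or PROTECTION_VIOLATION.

Walk each access:
#0 VA=0xE034020994E (r,kernel):
  [0] read 0x31 idx=28: raw=0x34007 flags P=1 W=1 U=1 S=0
  [1] read 0x34 idx=13: raw=0x37007 flags P=1 W=1 U=1 S=0
  [2] read 0x37 idx=1: raw=0x39007 flags P=1 W=1 U=1 S=0
  [3] read 0x39 idx=9: raw=0x3A007 flags P=1 W=1 U=1 S=0
  → PA=0x3A94E  (4 entries read)
#1 VA=0x7800120CCF6 (r,kernel):
  [0] read 0x31 idx=15: raw=0x3C007 flags P=1 W=1 U=1 S=0
  [1] read 0x3C idx=0: raw=0x3F007 flags P=1 W=1 U=1 S=0
  [2] read 0x3F idx=9: raw=0x42007 flags P=1 W=1 U=1 S=0
  [3] read 0x42 idx=12: raw=0x46007 flags P=1 W=1 U=1 S=0
  → PA=0x46CF6  (4 entries read)
#2 VA=0x28303C02C20 (r,kernel):
  [0] read 0x31 idx=5: raw=0x4A007 flags P=1 W=1 U=1 S=0
  [1] read 0x4A idx=12: raw=0x4B007 flags P=1 W=1 U=1 S=0
  [2] read 0x4B idx=30: raw=0x4F007 flags P=1 W=1 U=1 S=0
  [3] read 0x4F idx=2: raw=0x51007 flags P=1 W=1 U=1 S=0
  → PA=0x51C20  (4 entries read)
#3 VA=0xD8640000035 (r,kernel):
  [0] read 0x31 idx=27: raw=0x53007 flags P=1 W=1 U=1 S=0
  [1] read 0x53 idx=25: raw=0x57087 flags P=1 W=1 U=1 S=1
  → PA=0x57035 (huge @L1)  (2 entries read)

Access #3 fault: NONE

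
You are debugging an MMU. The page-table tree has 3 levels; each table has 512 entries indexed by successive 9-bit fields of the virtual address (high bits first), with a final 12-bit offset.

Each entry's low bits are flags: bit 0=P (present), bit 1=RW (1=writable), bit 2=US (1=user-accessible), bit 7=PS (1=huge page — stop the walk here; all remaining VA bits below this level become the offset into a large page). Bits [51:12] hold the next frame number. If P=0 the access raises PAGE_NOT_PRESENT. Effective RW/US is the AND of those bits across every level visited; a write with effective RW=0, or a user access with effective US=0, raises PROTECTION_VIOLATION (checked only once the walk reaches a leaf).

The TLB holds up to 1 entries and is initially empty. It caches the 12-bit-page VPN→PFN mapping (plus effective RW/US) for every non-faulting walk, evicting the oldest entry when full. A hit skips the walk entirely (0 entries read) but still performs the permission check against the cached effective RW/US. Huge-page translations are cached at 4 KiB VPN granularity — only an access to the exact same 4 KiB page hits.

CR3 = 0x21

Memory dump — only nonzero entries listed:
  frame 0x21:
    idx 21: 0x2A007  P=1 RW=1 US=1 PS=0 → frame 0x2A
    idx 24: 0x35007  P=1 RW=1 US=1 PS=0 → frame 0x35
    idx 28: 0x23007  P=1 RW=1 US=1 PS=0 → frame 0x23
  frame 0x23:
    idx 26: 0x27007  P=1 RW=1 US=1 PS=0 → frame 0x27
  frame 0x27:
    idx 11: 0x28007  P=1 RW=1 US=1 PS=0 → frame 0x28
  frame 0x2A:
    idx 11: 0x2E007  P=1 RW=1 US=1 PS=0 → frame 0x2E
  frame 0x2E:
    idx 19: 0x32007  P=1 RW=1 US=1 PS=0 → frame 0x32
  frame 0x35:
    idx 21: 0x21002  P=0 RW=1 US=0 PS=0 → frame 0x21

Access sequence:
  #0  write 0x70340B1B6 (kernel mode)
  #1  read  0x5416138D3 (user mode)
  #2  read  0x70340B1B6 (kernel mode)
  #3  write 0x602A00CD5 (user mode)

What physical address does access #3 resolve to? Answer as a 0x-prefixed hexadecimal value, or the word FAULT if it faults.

Trace:
#0 VA=0x70340B1B6 (w,kernel):
  L0: frame=0x21 idx=28 entry=0x23007 [P=1 RW=1 US=1 PS=0]
  L1: frame=0x23 idx=26 entry=0x27007 [P=1 RW=1 US=1 PS=0]
  L2: frame=0x27 idx=11 entry=0x28007 [P=1 RW=1 US=1 PS=0]
  ✓ 0x281B6  — 3 lookups
#1 VA=0x5416138D3 (r,user):
  L0: frame=0x21 idx=21 entry=0x2A007 [P=1 RW=1 US=1 PS=0]
  L1: frame=0x2A idx=11 entry=0x2E007 [P=1 RW=1 US=1 PS=0]
  L2: frame=0x2E idx=19 entry=0x32007 [P=1 RW=1 US=1 PS=0]
  ✓ 0x328D3  — 3 lookups
#2 VA=0x70340B1B6 (r,kernel):
  L0: frame=0x21 idx=28 entry=0x23007 [P=1 RW=1 US=1 PS=0]
  L1: frame=0x23 idx=26 entry=0x27007 [P=1 RW=1 US=1 PS=0]
  L2: frame=0x27 idx=11 entry=0x28007 [P=1 RW=1 US=1 PS=0]
  ✓ 0x281B6  — 3 lookups
#3 VA=0x602A00CD5 (w,user):
  L0: frame=0x21 idx=24 entry=0x35007 [P=1 RW=1 US=1 PS=0]
  L1: frame=0x35 idx=21 entry=0x21002 [P=0 RW=1 US=0 PS=0]
  ✗ PAGE_NOT_PRESENT  [2 reads]

Access #3 PA: FAULT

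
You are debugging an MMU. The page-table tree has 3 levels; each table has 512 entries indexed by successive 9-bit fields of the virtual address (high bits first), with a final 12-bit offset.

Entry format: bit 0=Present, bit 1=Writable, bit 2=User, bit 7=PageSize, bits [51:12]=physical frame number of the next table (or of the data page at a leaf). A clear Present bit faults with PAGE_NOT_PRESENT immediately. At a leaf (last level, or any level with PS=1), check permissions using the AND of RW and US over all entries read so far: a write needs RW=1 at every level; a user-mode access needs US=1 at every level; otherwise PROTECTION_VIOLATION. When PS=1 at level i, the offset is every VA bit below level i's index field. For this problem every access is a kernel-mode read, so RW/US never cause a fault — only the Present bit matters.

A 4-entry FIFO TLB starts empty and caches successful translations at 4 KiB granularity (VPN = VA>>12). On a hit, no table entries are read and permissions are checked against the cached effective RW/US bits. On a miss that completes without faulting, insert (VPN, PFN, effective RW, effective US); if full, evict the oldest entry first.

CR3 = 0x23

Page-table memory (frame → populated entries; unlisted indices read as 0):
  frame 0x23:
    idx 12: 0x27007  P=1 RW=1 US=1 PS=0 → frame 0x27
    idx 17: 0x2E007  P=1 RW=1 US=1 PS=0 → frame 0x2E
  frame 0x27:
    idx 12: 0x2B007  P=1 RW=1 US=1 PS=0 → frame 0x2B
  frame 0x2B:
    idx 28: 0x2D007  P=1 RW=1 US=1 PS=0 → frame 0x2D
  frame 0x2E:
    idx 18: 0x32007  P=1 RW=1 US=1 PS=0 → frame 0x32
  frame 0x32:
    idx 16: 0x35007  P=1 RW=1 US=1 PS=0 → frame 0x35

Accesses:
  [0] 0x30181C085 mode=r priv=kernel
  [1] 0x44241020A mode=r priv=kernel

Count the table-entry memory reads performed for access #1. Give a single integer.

Walk each access:
#0 VA=0x30181C085 (r,kernel):
  L0: frame=0x23 idx=12 entry=0x27007 [P=1 RW=1 US=1 PS=0]
  L1: frame=0x27 idx=12 entry=0x2B007 [P=1 RW=1 US=1 PS=0]
  L2: frame=0x2B idx=28 entry=0x2D007 [P=1 RW=1 US=1 PS=0]
  ✓ 0x2D085  — 3 lookups
#1 VA=0x44241020A (r,kernel):
  L0: frame=0x23 idx=17 entry=0x2E007 [P=1 RW=1 US=1 PS=0]
  L1: frame=0x2E idx=18 entry=0x32007 [P=1 RW=1 US=1 PS=0]
  L2: frame=0x32 idx=16 entry=0x35007 [P=1 RW=1 US=1 PS=0]
  ✓ 0x3520A  — 3 lookups

Entries read for #1: 3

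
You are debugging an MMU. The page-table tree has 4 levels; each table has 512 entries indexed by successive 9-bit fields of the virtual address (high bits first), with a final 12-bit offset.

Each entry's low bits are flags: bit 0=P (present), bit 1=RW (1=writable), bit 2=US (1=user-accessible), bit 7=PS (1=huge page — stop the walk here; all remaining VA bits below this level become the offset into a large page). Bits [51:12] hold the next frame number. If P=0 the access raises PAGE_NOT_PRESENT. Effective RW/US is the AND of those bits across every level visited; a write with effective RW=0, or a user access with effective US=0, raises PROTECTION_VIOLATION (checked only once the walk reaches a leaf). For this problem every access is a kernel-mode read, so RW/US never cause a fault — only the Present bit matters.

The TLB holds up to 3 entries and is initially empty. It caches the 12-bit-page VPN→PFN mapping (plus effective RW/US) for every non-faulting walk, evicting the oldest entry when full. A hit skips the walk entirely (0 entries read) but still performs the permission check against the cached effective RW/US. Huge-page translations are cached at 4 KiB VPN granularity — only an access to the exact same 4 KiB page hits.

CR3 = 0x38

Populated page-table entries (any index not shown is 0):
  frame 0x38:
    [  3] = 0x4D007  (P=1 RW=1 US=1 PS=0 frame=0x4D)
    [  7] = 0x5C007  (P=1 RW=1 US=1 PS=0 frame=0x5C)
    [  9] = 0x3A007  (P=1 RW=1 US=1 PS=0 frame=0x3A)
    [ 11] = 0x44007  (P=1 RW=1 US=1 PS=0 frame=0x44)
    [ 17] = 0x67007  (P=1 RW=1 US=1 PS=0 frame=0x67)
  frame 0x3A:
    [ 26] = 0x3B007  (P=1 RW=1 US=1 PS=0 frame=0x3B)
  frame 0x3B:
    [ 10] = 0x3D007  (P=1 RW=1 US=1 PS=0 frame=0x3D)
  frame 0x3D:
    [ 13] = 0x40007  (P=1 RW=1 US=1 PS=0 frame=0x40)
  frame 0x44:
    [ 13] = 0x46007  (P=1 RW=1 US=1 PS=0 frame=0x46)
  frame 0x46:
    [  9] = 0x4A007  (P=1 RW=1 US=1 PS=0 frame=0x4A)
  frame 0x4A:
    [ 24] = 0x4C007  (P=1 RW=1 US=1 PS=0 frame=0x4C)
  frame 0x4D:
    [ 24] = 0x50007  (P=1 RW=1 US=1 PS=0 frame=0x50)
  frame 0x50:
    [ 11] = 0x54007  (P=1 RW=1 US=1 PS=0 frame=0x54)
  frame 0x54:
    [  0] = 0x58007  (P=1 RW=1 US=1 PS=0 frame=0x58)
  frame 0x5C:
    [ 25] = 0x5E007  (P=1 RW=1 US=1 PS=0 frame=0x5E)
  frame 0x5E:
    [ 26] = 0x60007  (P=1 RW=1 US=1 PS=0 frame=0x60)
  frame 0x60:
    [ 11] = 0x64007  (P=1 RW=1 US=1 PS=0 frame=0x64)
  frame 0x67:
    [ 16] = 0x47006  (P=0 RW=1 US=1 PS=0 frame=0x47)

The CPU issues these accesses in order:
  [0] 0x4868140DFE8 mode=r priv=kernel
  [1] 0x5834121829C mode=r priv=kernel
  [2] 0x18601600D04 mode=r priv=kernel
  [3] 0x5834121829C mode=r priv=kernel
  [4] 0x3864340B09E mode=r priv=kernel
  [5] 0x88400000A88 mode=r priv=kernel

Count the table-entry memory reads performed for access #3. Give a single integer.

Trace:
#0 VA=0x4868140DFE8 (r,kernel):
  L0 @0x38[9] → 0x3A007  P=1,RW=1,US=1,PS=0
  L1 @0x3A[26] → 0x3B007  P=1,RW=1,US=1,PS=0
  L2 @0x3B[10] → 0x3D007  P=1,RW=1,US=1,PS=0
  L3 @0x3D[13] → 0x40007  P=1,RW=1,US=1,PS=0
  ✓ 0x40FE8  — 4 lookups
#1 VA=0x5834121829C (r,kernel):
  L0 @0x38[11] → 0x44007  P=1,RW=1,US=1,PS=0
  L1 @0x44[13] → 0x46007  P=1,RW=1,US=1,PS=0
  L2 @0x46[9] → 0x4A007  P=1,RW=1,US=1,PS=0
  L3 @0x4A[24] → 0x4C007  P=1,RW=1,US=1,PS=0
  ✓ 0x4C29C  — 4 lookups
#2 VA=0x18601600D04 (r,kernel):
  L0 @0x38[3] → 0x4D007  P=1,RW=1,US=1,PS=0
  L1 @0x4D[24] → 0x50007  P=1,RW=1,US=1,PS=0
  L2 @0x50[11] → 0x54007  P=1,RW=1,US=1,PS=0
  L3 @0x54[0] → 0x58007  P=1,RW=1,US=1,PS=0
  ✓ 0x58D04  — 4 lookups
#3 VA=0x5834121829C (r,kernel):
  TLB hit vpn=0x58341218 → PA=0x4C29C
#4 VA=0x3864340B09E (r,kernel):
  L0 @0x38[7] → 0x5C007  P=1,RW=1,US=1,PS=0
  L1 @0x5C[25] → 0x5E007  P=1,RW=1,US=1,PS=0
  L2 @0x5E[26] → 0x60007  P=1,RW=1,US=1,PS=0
  L3 @0x60[11] → 0x64007  P=1,RW=1,US=1,PS=0
  ✓ 0x6409E  — 4 lookups
#5 VA=0x88400000A88 (r,kernel):
  L0 @0x38[17] → 0x67007  P=1,RW=1,US=1,PS=0
  L1 @0x67[16] → 0x47006  P=0,RW=1,US=1,PS=0
  → PAGE_NOT_PRESENT  (2 entries read)

Entries read for #3: 0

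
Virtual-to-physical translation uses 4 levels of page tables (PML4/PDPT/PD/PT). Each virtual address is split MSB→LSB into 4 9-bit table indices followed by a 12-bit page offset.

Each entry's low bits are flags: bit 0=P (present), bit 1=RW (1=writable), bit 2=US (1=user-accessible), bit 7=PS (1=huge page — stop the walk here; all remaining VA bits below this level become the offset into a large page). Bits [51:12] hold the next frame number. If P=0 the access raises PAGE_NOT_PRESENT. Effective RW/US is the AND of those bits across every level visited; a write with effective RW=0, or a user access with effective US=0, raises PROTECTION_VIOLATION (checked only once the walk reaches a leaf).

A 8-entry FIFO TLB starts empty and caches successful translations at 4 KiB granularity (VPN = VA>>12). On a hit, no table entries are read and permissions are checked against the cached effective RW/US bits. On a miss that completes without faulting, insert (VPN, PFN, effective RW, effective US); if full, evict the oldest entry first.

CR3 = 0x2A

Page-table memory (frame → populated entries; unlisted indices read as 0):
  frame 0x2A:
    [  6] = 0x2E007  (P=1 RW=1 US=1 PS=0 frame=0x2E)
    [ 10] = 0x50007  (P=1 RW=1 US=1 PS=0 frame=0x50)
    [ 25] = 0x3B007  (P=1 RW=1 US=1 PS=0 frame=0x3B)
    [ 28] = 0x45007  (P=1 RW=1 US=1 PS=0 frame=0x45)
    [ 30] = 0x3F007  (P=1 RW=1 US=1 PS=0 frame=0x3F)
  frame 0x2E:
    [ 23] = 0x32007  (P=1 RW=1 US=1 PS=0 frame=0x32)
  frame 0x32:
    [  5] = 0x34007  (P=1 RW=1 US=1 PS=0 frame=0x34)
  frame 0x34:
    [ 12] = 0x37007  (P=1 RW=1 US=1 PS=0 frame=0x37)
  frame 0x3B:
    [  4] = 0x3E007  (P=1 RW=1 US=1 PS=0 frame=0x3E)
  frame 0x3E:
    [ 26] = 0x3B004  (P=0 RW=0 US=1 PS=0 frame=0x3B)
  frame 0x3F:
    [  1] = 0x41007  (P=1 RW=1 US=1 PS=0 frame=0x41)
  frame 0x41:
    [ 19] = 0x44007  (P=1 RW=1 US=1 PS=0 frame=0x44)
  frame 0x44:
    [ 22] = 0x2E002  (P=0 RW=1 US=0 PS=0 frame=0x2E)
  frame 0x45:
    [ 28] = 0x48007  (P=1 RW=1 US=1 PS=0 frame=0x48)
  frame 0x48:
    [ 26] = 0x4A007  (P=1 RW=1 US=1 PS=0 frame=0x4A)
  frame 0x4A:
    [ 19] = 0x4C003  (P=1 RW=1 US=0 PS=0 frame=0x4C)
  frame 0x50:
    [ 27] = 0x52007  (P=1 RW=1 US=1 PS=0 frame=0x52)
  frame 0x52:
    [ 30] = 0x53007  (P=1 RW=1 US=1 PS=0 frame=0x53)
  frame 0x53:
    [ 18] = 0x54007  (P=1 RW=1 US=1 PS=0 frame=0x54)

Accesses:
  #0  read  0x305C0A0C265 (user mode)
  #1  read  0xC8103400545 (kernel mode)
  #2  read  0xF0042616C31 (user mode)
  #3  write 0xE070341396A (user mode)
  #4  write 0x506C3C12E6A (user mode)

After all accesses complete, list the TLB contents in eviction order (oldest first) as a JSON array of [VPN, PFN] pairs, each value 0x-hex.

Per-access translation:
#0 VA=0x305C0A0C265 (r,user):
  [0] read 0x2A idx=6: raw=0x2E007 flags P=1 W=1 U=1 S=0
  [1] read 0x2E idx=23: raw=0x32007 flags P=1 W=1 U=1 S=0
  [2] read 0x32 idx=5: raw=0x34007 flags P=1 W=1 U=1 S=0
  [3] read 0x34 idx=12: raw=0x37007 flags P=1 W=1 U=1 S=0
  ✓ 0x37265  — 4 lookups
#1 VA=0xC8103400545 (r,kernel):
  [0] read 0x2A idx=25: raw=0x3B007 flags P=1 W=1 U=1 S=0
  [1] read 0x3B idx=4: raw=0x3E007 flags P=1 W=1 U=1 S=0
  [2] read 0x3E idx=26: raw=0x3B004 flags P=0 W=0 U=1 S=0
  → PAGE_NOT_PRESENT  (3 entries read)
#2 VA=0xF0042616C31 (r,user):
  [0] read 0x2A idx=30: raw=0x3F007 flags P=1 W=1 U=1 S=0
  [1] read 0x3F idx=1: raw=0x41007 flags P=1 W=1 U=1 S=0
  [2] read 0x41 idx=19: raw=0x44007 flags P=1 W=1 U=1 S=0
  [3] read 0x44 idx=22: raw=0x2E002 flags P=0 W=1 U=0 S=0
  → PAGE_NOT_PRESENT  (4 entries read)
#3 VA=0xE070341396A (w,user):
  [0] read 0x2A idx=28: raw=0x45007 flags P=1 W=1 U=1 S=0
  [1] read 0x45 idx=28: raw=0x48007 flags P=1 W=1 U=1 S=0
  [2] read 0x48 idx=26: raw=0x4A007 flags P=1 W=1 U=1 S=0
  [3] read 0x4A idx=19: raw=0x4C003 flags P=1 W=1 U=0 S=0
  → PROTECTION_VIOLATION  (4 entries read)
#4 VA=0x506C3C12E6A (w,user):
  [0] read 0x2A idx=10: raw=0x50007 flags P=1 W=1 U=1 S=0
  [1] read 0x50 idx=27: raw=0x52007 flags P=1 W=1 U=1 S=0
  [2] read 0x52 idx=30: raw=0x53007 flags P=1 W=1 U=1 S=0
  [3] read 0x53 idx=18: raw=0x54007 flags P=1 W=1 U=1 S=0
  ✓ 0x54E6A  — 4 lookups

TLB: [["0x305C0A0C", "0x37"], ["0x506C3C12", "0x54"]]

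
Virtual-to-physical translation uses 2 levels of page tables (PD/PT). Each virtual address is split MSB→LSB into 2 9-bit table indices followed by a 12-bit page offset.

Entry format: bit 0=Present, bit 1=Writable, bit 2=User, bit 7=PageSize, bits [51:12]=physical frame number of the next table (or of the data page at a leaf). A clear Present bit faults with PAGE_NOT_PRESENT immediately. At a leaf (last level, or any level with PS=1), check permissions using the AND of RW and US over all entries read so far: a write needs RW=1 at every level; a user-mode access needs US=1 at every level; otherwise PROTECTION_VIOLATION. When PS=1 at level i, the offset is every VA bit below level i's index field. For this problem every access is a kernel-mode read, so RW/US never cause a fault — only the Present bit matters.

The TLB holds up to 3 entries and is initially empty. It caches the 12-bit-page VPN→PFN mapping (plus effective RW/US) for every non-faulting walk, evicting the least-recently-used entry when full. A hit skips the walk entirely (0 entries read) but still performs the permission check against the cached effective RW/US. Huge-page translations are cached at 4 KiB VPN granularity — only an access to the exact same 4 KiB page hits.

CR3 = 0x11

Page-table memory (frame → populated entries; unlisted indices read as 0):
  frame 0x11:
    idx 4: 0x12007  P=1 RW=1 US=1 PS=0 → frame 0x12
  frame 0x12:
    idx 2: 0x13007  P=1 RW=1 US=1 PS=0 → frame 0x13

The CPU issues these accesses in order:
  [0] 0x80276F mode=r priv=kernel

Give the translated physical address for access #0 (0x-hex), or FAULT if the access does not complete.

Trace:
#0 VA=0x80276F (r,kernel):
  L0 @0x11[4] → 0x12007  P=1,RW=1,US=1,PS=0
  L1 @0x12[2] → 0x13007  P=1,RW=1,US=1,PS=0
  ⇒ phys 0x1376F  [2 reads]

Access #0 PA: 0x1376F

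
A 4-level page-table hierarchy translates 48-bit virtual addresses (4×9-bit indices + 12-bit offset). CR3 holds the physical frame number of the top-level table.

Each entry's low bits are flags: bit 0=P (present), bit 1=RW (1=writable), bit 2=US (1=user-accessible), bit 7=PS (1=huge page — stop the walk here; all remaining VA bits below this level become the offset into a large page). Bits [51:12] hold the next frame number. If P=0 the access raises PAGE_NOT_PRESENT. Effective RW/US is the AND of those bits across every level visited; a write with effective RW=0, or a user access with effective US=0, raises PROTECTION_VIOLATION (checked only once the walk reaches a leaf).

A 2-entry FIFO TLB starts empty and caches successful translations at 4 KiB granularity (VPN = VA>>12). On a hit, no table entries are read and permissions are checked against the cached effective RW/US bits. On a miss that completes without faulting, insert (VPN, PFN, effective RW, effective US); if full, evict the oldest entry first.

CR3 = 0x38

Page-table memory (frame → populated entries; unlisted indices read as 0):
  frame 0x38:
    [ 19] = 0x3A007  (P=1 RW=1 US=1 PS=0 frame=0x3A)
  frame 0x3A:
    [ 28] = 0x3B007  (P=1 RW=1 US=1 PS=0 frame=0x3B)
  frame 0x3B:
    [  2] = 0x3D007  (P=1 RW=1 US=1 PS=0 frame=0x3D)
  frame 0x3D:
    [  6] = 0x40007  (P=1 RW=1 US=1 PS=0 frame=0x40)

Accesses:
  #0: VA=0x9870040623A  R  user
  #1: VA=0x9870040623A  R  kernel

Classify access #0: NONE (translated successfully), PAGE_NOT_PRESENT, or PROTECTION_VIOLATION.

Per-access translation:
#0 VA=0x9870040623A (r,user):
  [0] read 0x38 idx=19: raw=0x3A007 flags P=1 W=1 U=1 S=0
  [1] read 0x3A idx=28: raw=0x3B007 flags P=1 W=1 U=1 S=0
  [2] read 0x3B idx=2: raw=0x3D007 flags P=1 W=1 U=1 S=0
  [3] read 0x3D idx=6: raw=0x40007 flags P=1 W=1 U=1 S=0
  → PA=0x4023A  (4 entries read)
#1 VA=0x9870040623A (r,kernel):
  TLB hit vpn=0x98700406 → PA=0x4023A

Access #0 fault: NONE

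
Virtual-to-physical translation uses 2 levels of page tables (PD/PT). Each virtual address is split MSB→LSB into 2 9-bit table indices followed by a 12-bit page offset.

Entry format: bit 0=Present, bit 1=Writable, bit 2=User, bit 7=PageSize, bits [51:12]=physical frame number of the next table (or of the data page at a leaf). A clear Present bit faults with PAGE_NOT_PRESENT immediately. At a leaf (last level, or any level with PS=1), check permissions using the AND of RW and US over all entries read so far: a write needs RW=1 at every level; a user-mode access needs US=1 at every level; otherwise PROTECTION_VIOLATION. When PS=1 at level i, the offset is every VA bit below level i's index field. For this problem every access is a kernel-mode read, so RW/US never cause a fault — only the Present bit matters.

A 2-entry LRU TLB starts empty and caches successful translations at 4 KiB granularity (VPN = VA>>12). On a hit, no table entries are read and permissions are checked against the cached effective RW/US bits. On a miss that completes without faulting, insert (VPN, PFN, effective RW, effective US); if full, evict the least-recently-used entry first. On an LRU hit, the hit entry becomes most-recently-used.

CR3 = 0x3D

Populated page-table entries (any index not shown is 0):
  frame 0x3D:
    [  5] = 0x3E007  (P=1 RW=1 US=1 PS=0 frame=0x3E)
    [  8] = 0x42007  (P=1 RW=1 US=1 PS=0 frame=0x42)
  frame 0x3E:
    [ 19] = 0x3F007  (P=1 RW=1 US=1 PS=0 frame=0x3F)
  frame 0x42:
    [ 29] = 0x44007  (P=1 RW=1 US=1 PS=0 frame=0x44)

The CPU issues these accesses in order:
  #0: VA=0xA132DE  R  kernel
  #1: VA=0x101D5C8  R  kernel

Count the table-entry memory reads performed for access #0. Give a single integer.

Walk each access:
#0 VA=0xA132DE (r,kernel):
  L0: frame=0x3D idx=5 entry=0x3E007 [P=1 RW=1 US=1 PS=0]
  L1: frame=0x3E idx=19 entry=0x3F007 [P=1 RW=1 US=1 PS=0]
  ✓ 0x3F2DE  — 2 lookups
#1 VA=0x101D5C8 (r,kernel):
  L0: frame=0x3D idx=8 entry=0x42007 [P=1 RW=1 US=1 PS=0]
  L1: frame=0x42 idx=29 entry=0x44007 [P=1 RW=1 US=1 PS=0]
  ✓ 0x445C8  — 2 lookups

Entries read for #0: 2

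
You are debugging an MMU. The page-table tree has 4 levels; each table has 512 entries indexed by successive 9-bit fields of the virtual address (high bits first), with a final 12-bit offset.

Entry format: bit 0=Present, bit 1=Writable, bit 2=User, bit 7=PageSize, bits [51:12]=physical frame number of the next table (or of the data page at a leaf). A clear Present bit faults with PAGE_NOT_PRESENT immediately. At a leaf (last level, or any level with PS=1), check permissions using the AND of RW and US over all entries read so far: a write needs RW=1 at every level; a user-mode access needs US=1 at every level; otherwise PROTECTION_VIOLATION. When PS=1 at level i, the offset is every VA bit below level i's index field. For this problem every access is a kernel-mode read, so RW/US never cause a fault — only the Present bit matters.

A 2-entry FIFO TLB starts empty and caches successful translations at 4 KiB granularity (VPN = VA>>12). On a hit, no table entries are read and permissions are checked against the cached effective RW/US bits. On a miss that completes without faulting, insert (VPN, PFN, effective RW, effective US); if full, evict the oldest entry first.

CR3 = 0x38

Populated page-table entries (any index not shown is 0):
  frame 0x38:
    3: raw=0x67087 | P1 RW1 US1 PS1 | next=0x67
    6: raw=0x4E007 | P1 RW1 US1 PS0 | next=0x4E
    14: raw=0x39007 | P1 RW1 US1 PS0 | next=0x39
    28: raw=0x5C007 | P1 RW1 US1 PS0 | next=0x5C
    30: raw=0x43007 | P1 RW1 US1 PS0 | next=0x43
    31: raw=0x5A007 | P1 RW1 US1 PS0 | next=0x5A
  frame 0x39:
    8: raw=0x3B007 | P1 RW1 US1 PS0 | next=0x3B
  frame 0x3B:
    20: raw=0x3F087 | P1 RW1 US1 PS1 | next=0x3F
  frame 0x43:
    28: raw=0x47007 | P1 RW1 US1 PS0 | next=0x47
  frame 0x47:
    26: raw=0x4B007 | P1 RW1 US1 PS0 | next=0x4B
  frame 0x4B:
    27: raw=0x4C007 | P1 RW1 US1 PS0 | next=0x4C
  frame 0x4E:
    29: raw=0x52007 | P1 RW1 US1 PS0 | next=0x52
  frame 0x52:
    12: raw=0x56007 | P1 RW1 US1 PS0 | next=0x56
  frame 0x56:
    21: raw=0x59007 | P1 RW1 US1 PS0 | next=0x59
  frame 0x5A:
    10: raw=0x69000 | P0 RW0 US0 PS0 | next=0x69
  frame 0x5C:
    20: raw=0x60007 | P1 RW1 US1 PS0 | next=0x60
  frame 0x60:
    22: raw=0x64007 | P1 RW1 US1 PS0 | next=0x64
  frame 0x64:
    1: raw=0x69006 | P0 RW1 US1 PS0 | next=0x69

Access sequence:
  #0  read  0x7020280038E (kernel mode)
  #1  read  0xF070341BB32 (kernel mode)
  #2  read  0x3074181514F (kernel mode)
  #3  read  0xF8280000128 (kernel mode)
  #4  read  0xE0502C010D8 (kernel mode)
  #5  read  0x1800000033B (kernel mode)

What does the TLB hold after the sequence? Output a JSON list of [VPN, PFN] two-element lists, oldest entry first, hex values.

Per-access translation:
#0 VA=0x7020280038E (r,kernel):
  L0 @0x38[14] → 0x39007  P=1,RW=1,US=1,PS=0
  L1 @0x39[8] → 0x3B007  P=1,RW=1,US=1,PS=0
  L2 @0x3B[20] → 0x3F087  P=1,RW=1,US=1,PS=1
  → PA=0x3F38E (huge @L2)  (3 entries read)
#1 VA=0xF070341BB32 (r,kernel):
  L0 @0x38[30] → 0x43007  P=1,RW=1,US=1,PS=0
  L1 @0x43[28] → 0x47007  P=1,RW=1,US=1,PS=0
  L2 @0x47[26] → 0x4B007  P=1,RW=1,US=1,PS=0
  L3 @0x4B[27] → 0x4C007  P=1,RW=1,US=1,PS=0
  → PA=0x4CB32  (4 entries read)
#2 VA=0x3074181514F (r,kernel):
  L0 @0x38[6] → 0x4E007  P=1,RW=1,US=1,PS=0
  L1 @0x4E[29] → 0x52007  P=1,RW=1,US=1,PS=0
  L2 @0x52[12] → 0x56007  P=1,RW=1,US=1,PS=0
  L3 @0x56[21] → 0x59007  P=1,RW=1,US=1,PS=0
  → PA=0x5914F  (4 entries read)
#3 VA=0xF8280000128 (r,kernel):
  L0 @0x38[31] → 0x5A007  P=1,RW=1,US=1,PS=0
  L1 @0x5A[10] → 0x69000  P=0,RW=0,US=0,PS=0
  ⇒ fault: PAGE_NOT_PRESENT  — 2 lookups
#4 VA=0xE0502C010D8 (r,kernel):
  L0 @0x38[28] → 0x5C007  P=1,RW=1,US=1,PS=0
  L1 @0x5C[20] → 0x60007  P=1,RW=1,US=1,PS=0
  L2 @0x60[22] → 0x64007  P=1,RW=1,US=1,PS=0
  L3 @0x64[1] → 0x69006  P=0,RW=1,US=1,PS=0
  ⇒ fault: PAGE_NOT_PRESENT  — 4 lookups
#5 VA=0x1800000033B (r,kernel):
  L0 @0x38[3] → 0x67087  P=1,RW=1,US=1,PS=1
  → PA=0x6733B (huge @L0)  (1 entries read)

TLB: [["0x30741815", "0x59"], ["0x18000000", "0x67"]]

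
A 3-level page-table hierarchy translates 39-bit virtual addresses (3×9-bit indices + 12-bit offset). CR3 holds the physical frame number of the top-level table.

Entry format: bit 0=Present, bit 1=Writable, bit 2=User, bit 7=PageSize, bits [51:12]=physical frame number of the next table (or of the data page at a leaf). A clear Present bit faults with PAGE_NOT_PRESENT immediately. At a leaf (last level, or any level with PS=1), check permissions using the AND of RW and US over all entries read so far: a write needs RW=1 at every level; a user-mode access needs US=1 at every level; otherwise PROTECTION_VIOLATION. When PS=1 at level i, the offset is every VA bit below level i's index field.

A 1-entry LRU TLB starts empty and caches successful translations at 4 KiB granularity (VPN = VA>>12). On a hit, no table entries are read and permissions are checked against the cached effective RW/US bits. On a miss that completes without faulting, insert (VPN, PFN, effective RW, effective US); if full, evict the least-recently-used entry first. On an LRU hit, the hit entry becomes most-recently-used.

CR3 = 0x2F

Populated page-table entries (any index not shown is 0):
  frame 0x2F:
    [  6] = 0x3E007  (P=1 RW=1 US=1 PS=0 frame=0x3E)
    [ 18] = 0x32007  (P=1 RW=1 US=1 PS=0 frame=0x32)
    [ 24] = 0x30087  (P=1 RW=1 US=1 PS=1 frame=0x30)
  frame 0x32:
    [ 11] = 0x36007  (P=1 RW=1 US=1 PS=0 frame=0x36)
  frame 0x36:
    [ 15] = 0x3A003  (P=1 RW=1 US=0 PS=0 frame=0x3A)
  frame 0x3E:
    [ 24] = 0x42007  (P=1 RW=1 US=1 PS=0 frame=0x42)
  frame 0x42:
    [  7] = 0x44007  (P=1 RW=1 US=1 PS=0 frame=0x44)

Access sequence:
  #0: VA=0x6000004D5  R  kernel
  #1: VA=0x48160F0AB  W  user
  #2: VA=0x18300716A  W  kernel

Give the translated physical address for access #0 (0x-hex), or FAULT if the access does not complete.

Walk each access:
#0 VA=0x6000004D5 (r,kernel):
  L0 @0x2F[24] → 0x30087  P=1,RW=1,US=1,PS=1
  ✓ 0x304D5 (huge @L0)  — 1 lookups
#1 VA=0x48160F0AB (w,user):
  L0 @0x2F[18] → 0x32007  P=1,RW=1,US=1,PS=0
  L1 @0x32[11] → 0x36007  P=1,RW=1,US=1,PS=0
  L2 @0x36[15] → 0x3A003  P=1,RW=1,US=0,PS=0
  ⇒ fault: PROTECTION_VIOLATION  — 3 lookups
#2 VA=0x18300716A (w,kernel):
  L0 @0x2F[6] → 0x3E007  P=1,RW=1,US=1,PS=0
  L1 @0x3E[24] → 0x42007  P=1,RW=1,US=1,PS=0
  L2 @0x42[7] → 0x44007  P=1,RW=1,US=1,PS=0
  ✓ 0x4416A  — 3 lookups

Access #0 PA: 0x304D5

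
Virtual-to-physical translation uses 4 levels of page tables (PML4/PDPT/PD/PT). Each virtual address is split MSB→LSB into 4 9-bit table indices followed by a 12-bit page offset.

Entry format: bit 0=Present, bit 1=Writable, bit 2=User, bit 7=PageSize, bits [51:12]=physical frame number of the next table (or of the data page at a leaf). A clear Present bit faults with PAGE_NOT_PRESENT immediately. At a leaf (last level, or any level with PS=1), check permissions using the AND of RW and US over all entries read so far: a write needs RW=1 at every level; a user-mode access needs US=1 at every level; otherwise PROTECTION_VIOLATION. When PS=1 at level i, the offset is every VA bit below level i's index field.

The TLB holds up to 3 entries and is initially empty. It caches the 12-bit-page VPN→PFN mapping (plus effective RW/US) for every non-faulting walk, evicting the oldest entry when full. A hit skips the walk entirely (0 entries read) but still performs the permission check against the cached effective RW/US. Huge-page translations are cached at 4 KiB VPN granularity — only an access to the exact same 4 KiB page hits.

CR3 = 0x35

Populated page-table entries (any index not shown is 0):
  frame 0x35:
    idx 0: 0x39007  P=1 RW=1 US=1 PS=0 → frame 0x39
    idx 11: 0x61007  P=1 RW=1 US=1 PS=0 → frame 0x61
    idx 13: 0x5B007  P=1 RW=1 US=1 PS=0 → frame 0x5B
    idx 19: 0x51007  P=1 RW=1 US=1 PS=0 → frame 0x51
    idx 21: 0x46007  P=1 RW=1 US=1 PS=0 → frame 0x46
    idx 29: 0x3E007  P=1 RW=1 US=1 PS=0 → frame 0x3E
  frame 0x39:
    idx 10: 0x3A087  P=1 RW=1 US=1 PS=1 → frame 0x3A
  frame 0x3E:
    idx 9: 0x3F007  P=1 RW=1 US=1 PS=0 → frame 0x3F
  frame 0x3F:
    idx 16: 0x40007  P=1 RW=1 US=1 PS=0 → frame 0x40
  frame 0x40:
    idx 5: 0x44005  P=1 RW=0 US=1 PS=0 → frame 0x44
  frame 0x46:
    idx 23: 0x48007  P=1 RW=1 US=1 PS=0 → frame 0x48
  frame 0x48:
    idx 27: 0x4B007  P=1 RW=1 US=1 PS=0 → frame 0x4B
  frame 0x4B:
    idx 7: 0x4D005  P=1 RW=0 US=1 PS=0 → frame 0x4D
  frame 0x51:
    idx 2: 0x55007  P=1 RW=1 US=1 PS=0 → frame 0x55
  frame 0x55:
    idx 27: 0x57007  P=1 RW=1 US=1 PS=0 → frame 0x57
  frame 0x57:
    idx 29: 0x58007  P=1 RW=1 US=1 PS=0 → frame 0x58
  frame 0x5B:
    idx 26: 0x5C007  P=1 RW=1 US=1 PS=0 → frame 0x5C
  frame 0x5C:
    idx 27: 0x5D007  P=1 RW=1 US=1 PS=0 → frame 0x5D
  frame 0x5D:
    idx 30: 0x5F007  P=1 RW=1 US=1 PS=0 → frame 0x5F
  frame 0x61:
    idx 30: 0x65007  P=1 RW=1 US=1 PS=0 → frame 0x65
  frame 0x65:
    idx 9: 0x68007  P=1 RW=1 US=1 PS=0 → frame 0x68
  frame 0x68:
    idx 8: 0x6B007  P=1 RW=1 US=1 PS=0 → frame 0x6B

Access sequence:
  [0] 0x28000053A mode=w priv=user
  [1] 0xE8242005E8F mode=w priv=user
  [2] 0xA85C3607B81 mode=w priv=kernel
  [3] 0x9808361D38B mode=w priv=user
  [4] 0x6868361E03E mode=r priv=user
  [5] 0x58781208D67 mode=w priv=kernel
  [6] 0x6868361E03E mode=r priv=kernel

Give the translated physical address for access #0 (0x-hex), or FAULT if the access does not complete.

Per-access translation:
#0 VA=0x28000053A (w,user):
  lvl0: tbl 0x35, slot 0 ⇒ 0x39007 (P1/RW1/US1/PS0)
  lvl1: tbl 0x39, slot 10 ⇒ 0x3A087 (P1/RW1/US1/PS1)
  → PA=0x3A53A (huge @L1)  (2 entries read)
#1 VA=0xE8242005E8F (w,user):
  lvl0: tbl 0x35, slot 29 ⇒ 0x3E007 (P1/RW1/US1/PS0)
  lvl1: tbl 0x3E, slot 9 ⇒ 0x3F007 (P1/RW1/US1/PS0)
  lvl2: tbl 0x3F, slot 16 ⇒ 0x40007 (P1/RW1/US1/PS0)
  lvl3: tbl 0x40, slot 5 ⇒ 0x44005 (P1/RW0/US1/PS0)
  → PROTECTION_VIOLATION  (4 entries read)
#2 VA=0xA85C3607B81 (w,kernel):
  lvl0: tbl 0x35, slot 21 ⇒ 0x46007 (P1/RW1/US1/PS0)
  lvl1: tbl 0x46, slot 23 ⇒ 0x48007 (P1/RW1/US1/PS0)
  lvl2: tbl 0x48, slot 27 ⇒ 0x4B007 (P1/RW1/US1/PS0)
  lvl3: tbl 0x4B, slot 7 ⇒ 0x4D005 (P1/RW0/US1/PS0)
  → PROTECTION_VIOLATION  (4 entries read)
#3 VA=0x9808361D38B (w,user):
  lvl0: tbl 0x35, slot 19 ⇒ 0x51007 (P1/RW1/US1/PS0)
  lvl1: tbl 0x51, slot 2 ⇒ 0x55007 (P1/RW1/US1/PS0)
  lvl2: tbl 0x55, slot 27 ⇒ 0x57007 (P1/RW1/US1/PS0)
  lvl3: tbl 0x57, slot 29 ⇒ 0x58007 (P1/RW1/US1/PS0)
  → PA=0x5838B  (4 entries read)
#4 VA=0x6868361E03E (r,user):
  lvl0: tbl 0x35, slot 13 ⇒ 0x5B007 (P1/RW1/US1/PS0)
  lvl1: tbl 0x5B, slot 26 ⇒ 0x5C007 (P1/RW1/US1/PS0)
  lvl2: tbl 0x5C, slot 27 ⇒ 0x5D007 (P1/RW1/US1/PS0)
  lvl3: tbl 0x5D, slot 30 ⇒ 0x5F007 (P1/RW1/US1/PS0)
  → PA=0x5F03E  (4 entries read)
#5 VA=0x58781208D67 (w,kernel):
  lvl0: tbl 0x35, slot 11 ⇒ 0x61007 (P1/RW1/US1/PS0)
  lvl1: tbl 0x61, slot 30 ⇒ 0x65007 (P1/RW1/US1/PS0)
  lvl2: tbl 0x65, slot 9 ⇒ 0x68007 (P1/RW1/US1/PS0)
  lvl3: tbl 0x68, slot 8 ⇒ 0x6B007 (P1/RW1/US1/PS0)
  → PA=0x6BD67  (4 entries read)
#6 VA=0x6868361E03E (r,kernel):
  TLB hit vpn=0x6868361E → PA=0x5F03E

Access #0 PA: 0x3A53A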